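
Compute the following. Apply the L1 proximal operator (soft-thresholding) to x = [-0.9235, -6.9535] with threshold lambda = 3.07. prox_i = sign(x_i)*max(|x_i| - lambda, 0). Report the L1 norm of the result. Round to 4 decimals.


Soft-thresholding with lambda = 3.07:
prox(-0.9235) = sign(-0.9235)*max(|-0.9235| - 3.07, 0) = 0.0
prox(-6.9535) = sign(-6.9535)*max(|-6.9535| - 3.07, 0) = -3.8835
prox(x) = [0.0, -3.8835]
||prox(x)||_1 = 0.0 + 3.8835 = 3.8835


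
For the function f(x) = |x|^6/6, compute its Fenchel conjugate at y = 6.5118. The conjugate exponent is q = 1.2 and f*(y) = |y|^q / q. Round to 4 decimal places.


The conjugate exponent q satisfies 1/p + 1/q = 1.
p = 6, so q = 6/(6 - 1) = 1.2
|y|^q = 6.5118^1.2 = 9.472
f*(6.5118) = 9.472 / 1.2 = 7.8933


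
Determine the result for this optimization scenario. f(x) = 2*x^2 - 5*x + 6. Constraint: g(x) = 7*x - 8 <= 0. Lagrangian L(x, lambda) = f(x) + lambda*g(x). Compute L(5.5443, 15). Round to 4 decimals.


Step 1: Evaluate f(x).
f(5.5443) = 2*5.5443^2 - 5*5.5443 + 6 = 39.757
Step 2: Evaluate g(x).
g(5.5443) = 7*5.5443 - 8 = 30.8101
Step 3: Compute Lagrangian.
L = 39.757 + 15*30.8101 = 501.9085


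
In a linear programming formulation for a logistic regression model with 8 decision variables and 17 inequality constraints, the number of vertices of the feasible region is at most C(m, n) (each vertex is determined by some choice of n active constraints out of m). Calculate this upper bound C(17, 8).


Each vertex corresponds to some choice of n active constraints out of m, so the number of vertices is at most C(m, n) = m! / (n!(m-n)!).
m = 17, n = 8
Numerator: 17 * 16 * 15 * 14 * 13 * 12 * 11 * 10
Denominator: 8! = 40320
C(17, 8) = 24310


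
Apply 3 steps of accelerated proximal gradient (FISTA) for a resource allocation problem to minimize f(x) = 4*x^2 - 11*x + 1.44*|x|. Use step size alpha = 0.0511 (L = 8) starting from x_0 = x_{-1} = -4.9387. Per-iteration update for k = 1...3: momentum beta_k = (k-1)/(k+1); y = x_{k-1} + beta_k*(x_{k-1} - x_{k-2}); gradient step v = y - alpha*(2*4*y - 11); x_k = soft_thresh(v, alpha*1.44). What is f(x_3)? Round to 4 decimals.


FISTA on f(x) = 4*x^2 - 11*x + 1.44*|x|
L = 8, alpha = 0.0511
Iteration 1: beta = 0.0, y = -4.9387 + 0.0*(-4.9387 + 4.9387) = -4.9387
  grad(y) = -50.5096, v = y - alpha*grad = -2.3577
  prox(v) = soft_thresh(-2.3577, 0.0736) = -2.2841
Iteration 2: beta = 0.3333, y = -2.2841 + 0.3333*(-2.2841 + 4.9387) = -1.3992
  grad(y) = -22.1936, v = y - alpha*grad = -0.2651
  prox(v) = soft_thresh(-0.2651, 0.0736) = -0.1915
Iteration 3: beta = 0.5, y = -0.1915 + 0.5*(-0.1915 + 2.2841) = 0.8548
  grad(y) = -4.162, v = y - alpha*grad = 1.0674
  prox(v) = soft_thresh(1.0674, 0.0736) = 0.9938
f(x_3) = 4*0.9938^2 - 11*0.9938 + 1.44*|0.9938| = -5.5502


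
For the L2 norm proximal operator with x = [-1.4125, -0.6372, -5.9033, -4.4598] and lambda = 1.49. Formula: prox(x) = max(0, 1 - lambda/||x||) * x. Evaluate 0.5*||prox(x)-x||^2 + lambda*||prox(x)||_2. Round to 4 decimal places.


Step 1: Compute ||x||.
||x|| = 7.5591
Step 2: Compute scaling factor.
scale = max(0, 1 - 1.49/7.5591) = 0.8029
Step 3: prox(x) = [-1.1341, -0.5116, -4.7397, -3.5807]
||prox(x)|| = 6.0691
Step 4: Proximal objective.
0.5*||prox-x||^2 = 1.1101
lambda*||prox|| = 9.043
Total = 10.153


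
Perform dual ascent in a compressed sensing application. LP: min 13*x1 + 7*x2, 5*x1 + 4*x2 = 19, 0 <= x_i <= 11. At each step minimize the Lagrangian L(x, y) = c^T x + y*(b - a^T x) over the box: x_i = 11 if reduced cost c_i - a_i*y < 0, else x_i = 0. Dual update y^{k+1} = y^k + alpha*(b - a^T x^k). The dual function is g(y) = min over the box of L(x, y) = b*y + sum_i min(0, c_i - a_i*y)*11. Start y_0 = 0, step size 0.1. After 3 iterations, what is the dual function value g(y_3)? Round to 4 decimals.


Dual ascent for LP: min 13*x1 + 7*x2, 5*x1 + 4*x2 = 19, 0 <= x_i <= 11
Step 1: y^k = 0.0, reduced costs: (13.0, 7.0)
  x^k = (0.0, 0.0), subgradient = b - a^T x = 19.0
  y^{k+1} = 0.0 + 0.1*19.0 = 1.9
Step 2: y^k = 1.9, reduced costs: (3.5, -0.6)
  x^k = (0.0, 11.0), subgradient = b - a^T x = -25.0
  y^{k+1} = 1.9 + 0.1*-25.0 = -0.6
Step 3: y^k = -0.6, reduced costs: (16.0, 9.4)
  x^k = (0.0, 0.0), subgradient = b - a^T x = 19.0
  y^{k+1} = -0.6 + 0.1*19.0 = 1.3
Dual objective at y_3 = 1.3: reduced costs (6.5, 1.8), box minimizer x = (0.0, 0.0)
g(y_3) = b*y + (c1 - a1*y)*x1 + (c2 - a2*y)*x2 = 19*1.3 + 6.5*0.0 + 1.8*0.0 = 24.7 + 0.0 + 0.0 = 24.7


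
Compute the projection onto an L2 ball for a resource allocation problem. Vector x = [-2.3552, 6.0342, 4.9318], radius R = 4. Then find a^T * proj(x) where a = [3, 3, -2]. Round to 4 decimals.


Step 1: Compute ||x|| (intermediates to 6 decimals).
||x|| = sqrt((-2.3552)^2 + 6.0342^2 + 4.9318^2) = 8.141326
Step 2: Project.
Since ||x|| > R, scale = R/||x|| = 4/8.141326 = 0.49132, proj(x) = scale * x
proj(x) = [-1.157157, 2.964723, 2.423092]
Step 3: Dot product.
a^T * proj(x) = 3*(-1.157157) + 3*2.964723 - 2*2.423092 = 0.5765


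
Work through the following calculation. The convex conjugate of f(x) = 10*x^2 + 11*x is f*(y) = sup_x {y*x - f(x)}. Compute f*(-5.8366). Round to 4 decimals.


f*(y) = sup_x {y*x - a*x^2 - b*x} = sup_x {(y-b)*x - a*x^2}
FOC: (y - b) - 2a*x = 0 => x* = (y - b)/(2a)
x* = (-5.8366 - 11)/(2*10) = -0.8418
f*(-5.8366) = (y-b)^2/(4a) = (-5.8366 - 11)^2/(4*10)
= 283.4711/40 = 7.0868


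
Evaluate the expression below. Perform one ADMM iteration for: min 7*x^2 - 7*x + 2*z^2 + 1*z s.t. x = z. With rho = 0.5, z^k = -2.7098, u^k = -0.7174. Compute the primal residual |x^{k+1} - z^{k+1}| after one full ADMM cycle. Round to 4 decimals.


ADMM iteration with rho = 0.5, z^k = -2.7098, u^k = -0.7174
Step 1: x-update.
Minimize 7*x^2 - 7*x + (0.5/2)*(x + 2.7098 - 0.7174)^2
FOC: (2*7 + 0.5)*x = 7 + 0.5*(-2.7098 + 0.7174)
x^{k+1} = 0.4141
Step 2: z-update.
Minimize 2*z^2 + 1*z + (0.5/2)*(0.4141 - z - 0.7174)^2
FOC: (2*2 + 0.5)*z = -1 + 0.5*(0.4141 - 0.7174)
z^{k+1} = -0.2559
Step 3: u-update.
u^{k+1} = -0.7174 + 0.4141 + 0.2559 = -0.0474
Step 4: Primal residual = |0.4141 + 0.2559| = 0.67


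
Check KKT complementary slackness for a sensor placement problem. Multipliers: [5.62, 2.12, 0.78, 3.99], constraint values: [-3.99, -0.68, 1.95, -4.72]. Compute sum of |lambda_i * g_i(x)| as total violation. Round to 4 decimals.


KKT complementary slackness check:
lambda_1 * g_1 = 5.62 * -3.99 = -22.4238
lambda_2 * g_2 = 2.12 * -0.68 = -1.4416
lambda_3 * g_3 = 0.78 * 1.95 = 1.521
lambda_4 * g_4 = 3.99 * -4.72 = -18.8328
Total violation = 22.4238 + 1.4416 + 1.521 + 18.8328 = 44.2192


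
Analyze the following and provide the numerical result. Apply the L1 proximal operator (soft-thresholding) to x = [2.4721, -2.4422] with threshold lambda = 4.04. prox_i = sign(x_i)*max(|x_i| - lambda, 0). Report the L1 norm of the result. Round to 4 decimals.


Soft-thresholding with lambda = 4.04:
prox(2.4721) = sign(2.4721)*max(|2.4721| - 4.04, 0) = 0.0
prox(-2.4422) = sign(-2.4422)*max(|-2.4422| - 4.04, 0) = 0.0
prox(x) = [0.0, 0.0]
||prox(x)||_1 = 0.0 + 0.0 = 0.0


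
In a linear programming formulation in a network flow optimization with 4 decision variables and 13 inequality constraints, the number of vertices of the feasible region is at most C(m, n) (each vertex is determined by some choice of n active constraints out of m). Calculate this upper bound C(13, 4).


Each vertex corresponds to some choice of n active constraints out of m, so the number of vertices is at most C(m, n) = m! / (n!(m-n)!).
m = 13, n = 4
Numerator: 13 * 12 * 11 * 10
Denominator: 4! = 24
C(13, 4) = 715


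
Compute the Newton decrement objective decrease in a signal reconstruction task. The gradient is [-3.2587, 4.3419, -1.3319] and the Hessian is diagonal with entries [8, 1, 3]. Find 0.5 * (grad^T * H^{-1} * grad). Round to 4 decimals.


Step 1: H is diagonal, so H^(-1) * g = [-0.4073, 4.3419, -0.444].
Step 2: g^T H^(-1) g = sum_i g_i^2 / H_ii
  = (-3.2587)^2/8 + (4.3419)^2/1 + (-1.3319)^2/3
  = 1.3274 + 18.8521 + 0.5913 = 20.7708
Step 3: Objective decrease = 0.5 * g^T H^(-1) g = 10.3854


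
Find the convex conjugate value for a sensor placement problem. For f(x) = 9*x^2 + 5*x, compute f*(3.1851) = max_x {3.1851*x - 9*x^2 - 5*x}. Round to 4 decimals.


f*(y) = sup_x {y*x - a*x^2 - b*x} = sup_x {(y-b)*x - a*x^2}
FOC: (y - b) - 2a*x = 0 => x* = (y - b)/(2a)
x* = (3.1851 - 5)/(2*9) = -0.1008
f*(3.1851) = (y-b)^2/(4a) = (3.1851 - 5)^2/(4*9)
= 3.2939/36 = 0.0915


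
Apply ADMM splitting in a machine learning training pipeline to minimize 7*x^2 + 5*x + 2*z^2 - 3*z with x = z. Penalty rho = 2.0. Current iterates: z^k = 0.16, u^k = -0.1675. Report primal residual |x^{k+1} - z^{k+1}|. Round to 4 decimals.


ADMM iteration with rho = 2.0, z^k = 0.16, u^k = -0.1675
Step 1: x-update.
Minimize 7*x^2 + 5*x + (2.0/2)*(x - 0.16 - 0.1675)^2
FOC: (2*7 + 2.0)*x = -5 + 2.0*(0.16 + 0.1675)
x^{k+1} = -0.2716
Step 2: z-update.
Minimize 2*z^2 - 3*z + (2.0/2)*(-0.2716 - z - 0.1675)^2
FOC: (2*2 + 2.0)*z = 3 + 2.0*(-0.2716 - 0.1675)
z^{k+1} = 0.3536
Step 3: u-update.
u^{k+1} = -0.1675 - 0.2716 - 0.3536 = -0.7927
Step 4: Primal residual = |-0.2716 - 0.3536| = 0.6252


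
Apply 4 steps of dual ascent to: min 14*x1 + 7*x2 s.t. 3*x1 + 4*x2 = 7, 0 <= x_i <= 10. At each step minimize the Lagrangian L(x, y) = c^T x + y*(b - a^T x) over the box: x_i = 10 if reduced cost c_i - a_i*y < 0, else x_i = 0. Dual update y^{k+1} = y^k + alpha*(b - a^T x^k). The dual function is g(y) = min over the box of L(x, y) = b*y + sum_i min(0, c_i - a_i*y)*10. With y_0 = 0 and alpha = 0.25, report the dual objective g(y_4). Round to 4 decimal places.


Dual ascent for LP: min 14*x1 + 7*x2, 3*x1 + 4*x2 = 7, 0 <= x_i <= 10
Step 1: y^k = 0.0, reduced costs: (14.0, 7.0)
  x^k = (0.0, 0.0), subgradient = b - a^T x = 7.0
  y^{k+1} = 0.0 + 0.25*7.0 = 1.75
Step 2: y^k = 1.75, reduced costs: (8.75, 0.0)
  x^k = (0.0, 0.0), subgradient = b - a^T x = 7.0
  y^{k+1} = 1.75 + 0.25*7.0 = 3.5
Step 3: y^k = 3.5, reduced costs: (3.5, -7.0)
  x^k = (0.0, 10.0), subgradient = b - a^T x = -33.0
  y^{k+1} = 3.5 + 0.25*-33.0 = -4.75
Step 4: y^k = -4.75, reduced costs: (28.25, 26.0)
  x^k = (0.0, 0.0), subgradient = b - a^T x = 7.0
  y^{k+1} = -4.75 + 0.25*7.0 = -3.0
Dual objective at y_4 = -3.0: reduced costs (23.0, 19.0), box minimizer x = (0.0, 0.0)
g(y_4) = b*y + (c1 - a1*y)*x1 + (c2 - a2*y)*x2 = 7*(-3.0) + 23.0*0.0 + 19.0*0.0 = -21.0 + 0.0 + 0.0 = -21.0


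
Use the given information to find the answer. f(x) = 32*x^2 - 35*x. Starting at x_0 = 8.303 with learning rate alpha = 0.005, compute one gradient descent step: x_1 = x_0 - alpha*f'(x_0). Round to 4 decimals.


We compute the gradient at x_0 and apply the update.
f'(x) = 64*x - 35
f'(8.303) = 64*8.303 - 35 = 496.392
x_1 = 8.303 - 0.005*496.392 = 5.821


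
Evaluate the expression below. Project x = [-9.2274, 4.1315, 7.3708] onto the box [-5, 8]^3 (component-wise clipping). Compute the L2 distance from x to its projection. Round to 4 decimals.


Project each component onto [-5, 8].
clip(-9.2274) = -5.0, clip(4.1315) = 4.1315, clip(7.3708) = 7.3708
Projection = [-5.0, 4.1315, 7.3708]
Squared diffs: [17.8709, 0.0, 0.0]
Distance = sqrt(17.8709) = 4.2274


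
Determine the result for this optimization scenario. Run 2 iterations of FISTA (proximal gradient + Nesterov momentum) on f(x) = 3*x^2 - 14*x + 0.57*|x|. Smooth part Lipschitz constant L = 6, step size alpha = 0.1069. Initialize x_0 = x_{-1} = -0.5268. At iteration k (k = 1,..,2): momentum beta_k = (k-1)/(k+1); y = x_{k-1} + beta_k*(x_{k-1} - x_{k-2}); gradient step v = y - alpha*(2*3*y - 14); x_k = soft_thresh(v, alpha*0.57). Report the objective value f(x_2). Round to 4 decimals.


FISTA on f(x) = 3*x^2 - 14*x + 0.57*|x|
L = 6, alpha = 0.1069
Iteration 1: beta = 0.0, y = -0.5268 + 0.0*(-0.5268 + 0.5268) = -0.5268
  grad(y) = -17.1608, v = y - alpha*grad = 1.3077
  prox(v) = soft_thresh(1.3077, 0.0609) = 1.2468
Iteration 2: beta = 0.3333, y = 1.2468 + 0.3333*(1.2468 + 0.5268) = 1.8379
  grad(y) = -2.9723, v = y - alpha*grad = 2.1557
  prox(v) = soft_thresh(2.1557, 0.0609) = 2.0948
f(x_2) = 3*2.0948^2 - 14*2.0948 + 0.57*|2.0948| = -14.9686


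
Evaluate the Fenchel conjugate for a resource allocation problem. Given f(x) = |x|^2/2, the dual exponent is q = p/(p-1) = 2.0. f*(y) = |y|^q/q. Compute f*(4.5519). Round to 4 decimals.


The conjugate exponent q satisfies 1/p + 1/q = 1.
p = 2, so q = 2/(2 - 1) = 2.0
|y|^q = 4.5519^2.0 = 20.7198
f*(4.5519) = 20.7198 / 2.0 = 10.3599


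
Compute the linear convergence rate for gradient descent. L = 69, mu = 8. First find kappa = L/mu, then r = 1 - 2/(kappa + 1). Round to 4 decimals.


Step 1: Compute the condition number.
kappa = L/mu = 69/8 = 8.625
Step 2: Compute the convergence rate.
r = 1 - 2/(kappa + 1) = 1 - 2*mu/(L + mu) = (L - mu)/(L + mu) = 61/77 = 0.7922


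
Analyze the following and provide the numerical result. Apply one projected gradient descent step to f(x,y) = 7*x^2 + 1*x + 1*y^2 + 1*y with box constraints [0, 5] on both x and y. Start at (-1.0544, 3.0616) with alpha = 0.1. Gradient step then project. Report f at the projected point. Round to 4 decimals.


Step 1: Compute gradient at (-1.0544, 3.0616).
grad_x = 2*7*-1.0544 + 1 = -13.7616
grad_y = 2*1*3.0616 + 1 = 7.1232
Step 2: Gradient step.
x_raw = -1.0544 - 0.1*-13.7616 = 0.3218
y_raw = 3.0616 - 0.1*7.1232 = 2.3493
Step 3: Project onto [0, 5].
x_proj = clip(0.3218) = 0.3218
y_proj = clip(2.3493) = 2.3493
Step 4: Evaluate f.
f(0.3218, 2.3493) = 8.9149


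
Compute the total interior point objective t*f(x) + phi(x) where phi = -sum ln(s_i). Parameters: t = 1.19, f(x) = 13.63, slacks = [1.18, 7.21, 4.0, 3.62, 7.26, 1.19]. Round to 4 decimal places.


Step 1: Compute log-barrier.
ln values: [0.1655, 1.9755, 1.3863, 1.2865, 1.9824, 0.174]
phi = -(0.1655 + 1.9755 + 1.3863 + 1.2865 + 1.9824 + 0.174) = -6.9701
Step 2: Compute augmented objective.
t*f(x) = 1.19*13.63 = 16.2197
Total = 16.2197 - 6.9701 = 9.2496


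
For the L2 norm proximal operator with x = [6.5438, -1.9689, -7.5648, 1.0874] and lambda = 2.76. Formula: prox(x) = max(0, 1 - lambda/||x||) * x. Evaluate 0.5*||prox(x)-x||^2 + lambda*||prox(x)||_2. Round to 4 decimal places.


Step 1: Compute ||x||.
||x|| = 10.2521
Step 2: Compute scaling factor.
scale = max(0, 1 - 2.76/10.2521) = 0.7308
Step 3: prox(x) = [4.7821, -1.4388, -5.5283, 0.7947]
||prox(x)|| = 7.4921
Step 4: Proximal objective.
0.5*||prox-x||^2 = 3.8088
lambda*||prox|| = 20.6782
Total = 24.4871


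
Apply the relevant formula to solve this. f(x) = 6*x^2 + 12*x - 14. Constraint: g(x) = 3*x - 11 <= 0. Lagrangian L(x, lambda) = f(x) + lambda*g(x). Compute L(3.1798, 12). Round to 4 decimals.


Step 1: Evaluate f(x).
f(3.1798) = 6*3.1798^2 + 12*3.1798 - 14 = 84.8244
Step 2: Evaluate g(x).
g(3.1798) = 3*3.1798 - 11 = -1.4606
Step 3: Compute Lagrangian.
L = 84.8244 + 12*-1.4606 = 67.2972


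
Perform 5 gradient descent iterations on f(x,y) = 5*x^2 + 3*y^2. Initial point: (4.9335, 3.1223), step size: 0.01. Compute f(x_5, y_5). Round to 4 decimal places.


Gradient descent on f(x,y) = 5*x^2 + 3*y^2.
Starting point: (4.9335, 3.1223), alpha = 0.01
Step 1: grad_x = 2*5*4.9335 = 49.335, grad_y = 2*3*3.1223 = 18.7338
  x_1 = 4.9335 - 0.01*49.335 = 4.4402
  y_1 = 3.1223 - 0.01*18.7338 = 2.935
Step 2: grad_x = 2*5*4.4402 = 44.4015, grad_y = 2*3*2.935 = 17.6098
  x_2 = 4.4402 - 0.01*44.4015 = 3.9961
  y_2 = 2.935 - 0.01*17.6098 = 2.7589
Step 3: grad_x = 2*5*3.9961 = 39.9614, grad_y = 2*3*2.7589 = 16.5532
  x_3 = 3.9961 - 0.01*39.9614 = 3.5965
  y_3 = 2.7589 - 0.01*16.5532 = 2.5933
Step 4: grad_x = 2*5*3.5965 = 35.9652, grad_y = 2*3*2.5933 = 15.56
  x_4 = 3.5965 - 0.01*35.9652 = 3.2369
  y_4 = 2.5933 - 0.01*15.56 = 2.4377
Step 5: grad_x = 2*5*3.2369 = 32.3687, grad_y = 2*3*2.4377 = 14.6264
  x_5 = 3.2369 - 0.01*32.3687 = 2.9132
  y_5 = 2.4377 - 0.01*14.6264 = 2.2915
f(2.9132, 2.2915) = 5*2.9132^2 + 3*2.2915^2 = 58.1856


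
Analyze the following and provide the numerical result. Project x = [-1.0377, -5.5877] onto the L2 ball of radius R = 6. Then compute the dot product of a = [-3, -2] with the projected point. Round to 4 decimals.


Step 1: Compute ||x|| (intermediates to 6 decimals).
||x|| = sqrt((-1.0377)^2 + (-5.5877)^2) = 5.68324
Step 2: Project.
Since ||x|| <= R, proj = x (no scaling needed).
proj(x) = [-1.0377, -5.5877]
Step 3: Dot product.
a^T * proj(x) = -3*(-1.0377) - 2*(-5.5877) = 14.2885


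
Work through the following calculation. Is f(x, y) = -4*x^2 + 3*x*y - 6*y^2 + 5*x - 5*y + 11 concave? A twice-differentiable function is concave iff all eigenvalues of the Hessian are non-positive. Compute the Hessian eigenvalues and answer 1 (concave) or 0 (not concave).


The Hessian of f(x,y) = -4*x^2 + 3*x*y - 6*y^2 + 5*x - 5*y + 11 is:
H = [[-8, 3], [3, -12]]
Trace = -8 - 12 = -20
Determinant = -8*-12 - (3)^2 = 87
Discriminant = (-20)^2 - 4*87 = 52.0
Eigenvalues: lambda_1 = -13.6056, lambda_2 = -6.3944
The function is concave.

1


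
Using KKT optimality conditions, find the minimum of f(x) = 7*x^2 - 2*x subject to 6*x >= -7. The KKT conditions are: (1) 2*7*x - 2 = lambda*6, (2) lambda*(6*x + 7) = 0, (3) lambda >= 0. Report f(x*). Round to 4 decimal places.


Step 1: Try lambda = 0 (constraint inactive).
Stationarity: 2*7*x - 2 = 0
x* = 2/(2*7) = 1/7 = 0.1429 (rounded; the exact value 1/7 is used below)
Check constraint: 6*0.1429 = 0.8574 >= -7 -- satisfied.
Step 2: Compute optimal value.
f(x*) = 7*(1/7)^2 - 2*(1/7) = -0.1429


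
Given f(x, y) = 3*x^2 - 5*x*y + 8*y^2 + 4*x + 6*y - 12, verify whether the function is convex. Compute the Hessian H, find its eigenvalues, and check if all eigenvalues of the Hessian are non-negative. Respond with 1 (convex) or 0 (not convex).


The Hessian of f(x,y) = 3*x^2 - 5*x*y + 8*y^2 + 4*x + 6*y - 12 is:
H = [[6, -5], [-5, 16]]
Trace = 6 + 16 = 22
Determinant = 6*16 - (-5)^2 = 71
Discriminant = (22)^2 - 4*71 = 200.0
Eigenvalues: lambda_1 = 3.9289, lambda_2 = 18.0711
The function is convex.

1


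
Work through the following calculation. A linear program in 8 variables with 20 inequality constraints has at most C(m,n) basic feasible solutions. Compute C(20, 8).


Each vertex corresponds to some choice of n active constraints out of m, so the number of vertices is at most C(m, n) = m! / (n!(m-n)!).
m = 20, n = 8
Numerator: 20 * 19 * 18 * 17 * 16 * 15 * 14 * 13
Denominator: 8! = 40320
C(20, 8) = 125970


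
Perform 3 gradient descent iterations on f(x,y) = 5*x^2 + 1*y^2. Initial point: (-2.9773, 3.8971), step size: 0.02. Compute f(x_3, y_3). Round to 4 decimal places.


Gradient descent on f(x,y) = 5*x^2 + 1*y^2.
Starting point: (-2.9773, 3.8971), alpha = 0.02
Step 1: grad_x = 2*5*-2.9773 = -29.773, grad_y = 2*1*3.8971 = 7.7942
  x_1 = -2.9773 - 0.02*-29.773 = -2.3818
  y_1 = 3.8971 - 0.02*7.7942 = 3.7412
Step 2: grad_x = 2*5*-2.3818 = -23.8184, grad_y = 2*1*3.7412 = 7.4824
  x_2 = -2.3818 - 0.02*-23.8184 = -1.9055
  y_2 = 3.7412 - 0.02*7.4824 = 3.5916
Step 3: grad_x = 2*5*-1.9055 = -19.0547, grad_y = 2*1*3.5916 = 7.1831
  x_3 = -1.9055 - 0.02*-19.0547 = -1.5244
  y_3 = 3.5916 - 0.02*7.1831 = 3.4479
f(-1.5244, 3.4479) = 5*(-1.5244)^2 + 1*3.4479^2 = 23.5067


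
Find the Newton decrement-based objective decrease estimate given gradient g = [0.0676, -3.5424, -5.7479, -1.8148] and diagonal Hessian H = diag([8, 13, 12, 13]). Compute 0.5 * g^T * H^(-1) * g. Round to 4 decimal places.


Step 1: H is diagonal, so H^(-1) * g = [0.0085, -0.2725, -0.479, -0.1396].
Step 2: g^T H^(-1) g = sum_i g_i^2 / H_ii
  = (0.0676)^2/8 + (-3.5424)^2/13 + (-5.7479)^2/12 + (-1.8148)^2/13
  = 0.0006 + 0.9653 + 2.7532 + 0.2533 = 3.9724
Step 3: Objective decrease = 0.5 * g^T H^(-1) g = 1.9862


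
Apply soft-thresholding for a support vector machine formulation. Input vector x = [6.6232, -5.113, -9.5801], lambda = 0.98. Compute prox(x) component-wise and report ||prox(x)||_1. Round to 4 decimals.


Soft-thresholding with lambda = 0.98:
prox(6.6232) = sign(6.6232)*max(|6.6232| - 0.98, 0) = 5.6432
prox(-5.113) = sign(-5.113)*max(|-5.113| - 0.98, 0) = -4.133
prox(-9.5801) = sign(-9.5801)*max(|-9.5801| - 0.98, 0) = -8.6001
prox(x) = [5.6432, -4.133, -8.6001]
||prox(x)||_1 = 5.6432 + 4.133 + 8.6001 = 18.3763


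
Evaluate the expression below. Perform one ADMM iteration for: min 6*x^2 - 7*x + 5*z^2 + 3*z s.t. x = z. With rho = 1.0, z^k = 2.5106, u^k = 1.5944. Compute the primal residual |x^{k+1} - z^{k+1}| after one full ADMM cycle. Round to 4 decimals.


ADMM iteration with rho = 1.0, z^k = 2.5106, u^k = 1.5944
Step 1: x-update.
Minimize 6*x^2 - 7*x + (1.0/2)*(x - 2.5106 + 1.5944)^2
FOC: (2*6 + 1.0)*x = 7 + 1.0*(2.5106 - 1.5944)
x^{k+1} = 0.6089
Step 2: z-update.
Minimize 5*z^2 + 3*z + (1.0/2)*(0.6089 - z + 1.5944)^2
FOC: (2*5 + 1.0)*z = -3 + 1.0*(0.6089 + 1.5944)
z^{k+1} = -0.0724
Step 3: u-update.
u^{k+1} = 1.5944 + 0.6089 + 0.0724 = 2.2758
Step 4: Primal residual = |0.6089 + 0.0724| = 0.6814


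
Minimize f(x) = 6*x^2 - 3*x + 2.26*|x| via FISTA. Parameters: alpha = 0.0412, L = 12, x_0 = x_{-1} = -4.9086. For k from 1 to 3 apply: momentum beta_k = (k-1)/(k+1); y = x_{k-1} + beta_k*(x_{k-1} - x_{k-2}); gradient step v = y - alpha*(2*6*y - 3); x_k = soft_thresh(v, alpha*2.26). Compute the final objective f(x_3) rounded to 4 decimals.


FISTA on f(x) = 6*x^2 - 3*x + 2.26*|x|
L = 12, alpha = 0.0412
Iteration 1: beta = 0.0, y = -4.9086 + 0.0*(-4.9086 + 4.9086) = -4.9086
  grad(y) = -61.9032, v = y - alpha*grad = -2.3582
  prox(v) = soft_thresh(-2.3582, 0.0931) = -2.2651
Iteration 2: beta = 0.3333, y = -2.2651 + 0.3333*(-2.2651 + 4.9086) = -1.3839
  grad(y) = -19.6068, v = y - alpha*grad = -0.5761
  prox(v) = soft_thresh(-0.5761, 0.0931) = -0.483
Iteration 3: beta = 0.5, y = -0.483 + 0.5*(-0.483 + 2.2651) = 0.4081
  grad(y) = 1.8967, v = y - alpha*grad = 0.3299
  prox(v) = soft_thresh(0.3299, 0.0931) = 0.2368
f(x_3) = 6*0.2368^2 - 3*0.2368 + 2.26*|0.2368| = 0.1612


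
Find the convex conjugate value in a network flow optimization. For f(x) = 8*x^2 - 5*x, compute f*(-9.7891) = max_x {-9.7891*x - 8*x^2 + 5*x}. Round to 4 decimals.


f*(y) = sup_x {y*x - a*x^2 - b*x} = sup_x {(y-b)*x - a*x^2}
FOC: (y - b) - 2a*x = 0 => x* = (y - b)/(2a)
x* = (-9.7891 + 5)/(2*8) = -0.2993
f*(-9.7891) = (y-b)^2/(4a) = (-9.7891 + 5)^2/(4*8)
= 22.9355/32 = 0.7167


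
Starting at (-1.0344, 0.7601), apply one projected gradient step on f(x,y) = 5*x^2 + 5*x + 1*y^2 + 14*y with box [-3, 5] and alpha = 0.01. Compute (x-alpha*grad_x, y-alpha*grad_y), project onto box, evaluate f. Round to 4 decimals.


Step 1: Compute gradient at (-1.0344, 0.7601).
grad_x = 2*5*-1.0344 + 5 = -5.344
grad_y = 2*1*0.7601 + 14 = 15.5202
Step 2: Gradient step.
x_raw = -1.0344 - 0.01*-5.344 = -0.981
y_raw = 0.7601 - 0.01*15.5202 = 0.6049
Step 3: Project onto [-3, 5].
x_proj = clip(-0.981) = -0.981
y_proj = clip(0.6049) = 0.6049
Step 4: Evaluate f.
f(-0.981, 0.6049) = 8.7411


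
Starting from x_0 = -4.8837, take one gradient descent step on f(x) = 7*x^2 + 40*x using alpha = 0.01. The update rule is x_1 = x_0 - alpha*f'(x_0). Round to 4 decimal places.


We compute the gradient at x_0 and apply the update.
f'(x) = 14*x + 40
f'(-4.8837) = 14*-4.8837 + 40 = -28.3718
x_1 = -4.8837 - 0.01*-28.3718 = -4.6


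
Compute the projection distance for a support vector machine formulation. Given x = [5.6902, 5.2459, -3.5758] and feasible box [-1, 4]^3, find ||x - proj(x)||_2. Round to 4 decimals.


Project each component onto [-1, 4].
clip(5.6902) = 4.0, clip(5.2459) = 4.0, clip(-3.5758) = -1.0
Projection = [4.0, 4.0, -1.0]
Squared diffs: [2.8568, 1.5523, 6.6347]
Distance = sqrt(11.0438) = 3.3232


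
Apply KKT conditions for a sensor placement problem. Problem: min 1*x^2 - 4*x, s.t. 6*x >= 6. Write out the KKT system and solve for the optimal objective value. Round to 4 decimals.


Step 1: Try lambda = 0 (constraint inactive).
Stationarity: 2*1*x - 4 = 0
x* = 4/(2*1) = 2.0
Check constraint: 6*2.0 = 12.0 >= 6 -- satisfied.
Step 2: Compute optimal value.
f(x*) = 1*2.0^2 - 4*2.0 = -4.0


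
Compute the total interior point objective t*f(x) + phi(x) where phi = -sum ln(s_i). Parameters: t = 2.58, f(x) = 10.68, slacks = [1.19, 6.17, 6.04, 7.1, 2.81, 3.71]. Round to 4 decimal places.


Step 1: Compute log-barrier.
ln values: [0.174, 1.8197, 1.7984, 1.9601, 1.0332, 1.311]
phi = -(0.174 + 1.8197 + 1.7984 + 1.9601 + 1.0332 + 1.311) = -8.0964
Step 2: Compute augmented objective.
t*f(x) = 2.58*10.68 = 27.5544
Total = 27.5544 - 8.0964 = 19.458


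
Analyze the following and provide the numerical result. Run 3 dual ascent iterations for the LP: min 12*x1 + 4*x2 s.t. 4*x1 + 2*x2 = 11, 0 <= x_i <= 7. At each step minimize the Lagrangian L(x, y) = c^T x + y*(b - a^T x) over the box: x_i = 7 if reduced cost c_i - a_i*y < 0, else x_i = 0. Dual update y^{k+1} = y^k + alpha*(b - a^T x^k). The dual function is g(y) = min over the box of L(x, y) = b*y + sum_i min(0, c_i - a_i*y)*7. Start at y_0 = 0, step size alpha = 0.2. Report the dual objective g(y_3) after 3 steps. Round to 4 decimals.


Dual ascent for LP: min 12*x1 + 4*x2, 4*x1 + 2*x2 = 11, 0 <= x_i <= 7
Step 1: y^k = 0.0, reduced costs: (12.0, 4.0)
  x^k = (0.0, 0.0), subgradient = b - a^T x = 11.0
  y^{k+1} = 0.0 + 0.2*11.0 = 2.2
Step 2: y^k = 2.2, reduced costs: (3.2, -0.4)
  x^k = (0.0, 7.0), subgradient = b - a^T x = -3.0
  y^{k+1} = 2.2 + 0.2*-3.0 = 1.6
Step 3: y^k = 1.6, reduced costs: (5.6, 0.8)
  x^k = (0.0, 0.0), subgradient = b - a^T x = 11.0
  y^{k+1} = 1.6 + 0.2*11.0 = 3.8
Dual objective at y_3 = 3.8: reduced costs (-3.2, -3.6), box minimizer x = (7.0, 7.0)
g(y_3) = b*y + (c1 - a1*y)*x1 + (c2 - a2*y)*x2 = 11*3.8 + (-3.2)*7.0 + (-3.6)*7.0 = 41.8 - 22.4 - 25.2 = -5.8


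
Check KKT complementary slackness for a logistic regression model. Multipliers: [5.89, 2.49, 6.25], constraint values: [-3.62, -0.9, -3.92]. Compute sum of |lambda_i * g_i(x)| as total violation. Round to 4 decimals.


KKT complementary slackness check:
lambda_1 * g_1 = 5.89 * -3.62 = -21.3218
lambda_2 * g_2 = 2.49 * -0.9 = -2.241
lambda_3 * g_3 = 6.25 * -3.92 = -24.5
Total violation = 21.3218 + 2.241 + 24.5 = 48.0628


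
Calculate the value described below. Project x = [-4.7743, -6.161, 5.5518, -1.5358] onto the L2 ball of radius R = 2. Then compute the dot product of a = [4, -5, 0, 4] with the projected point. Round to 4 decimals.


Step 1: Compute ||x|| (intermediates to 6 decimals).
||x|| = sqrt((-4.7743)^2 + (-6.161)^2 + 5.5518^2 + (-1.5358)^2) = 9.691905
Step 2: Project.
Since ||x|| > R, scale = R/||x|| = 2/9.691905 = 0.206358, proj(x) = scale * x
proj(x) = [-0.985215, -1.271372, 1.145658, -0.316925]
Step 3: Dot product.
a^T * proj(x) = 4*(-0.985215) - 5*(-1.271372) + 0*1.145658 + 4*(-0.316925) = 1.1483


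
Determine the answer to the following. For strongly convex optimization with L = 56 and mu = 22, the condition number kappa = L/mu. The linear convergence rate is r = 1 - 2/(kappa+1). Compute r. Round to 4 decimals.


Step 1: Compute the condition number.
kappa = L/mu = 56/22 = 2.5455
Step 2: Compute the convergence rate.
r = 1 - 2/(kappa + 1) = 1 - 2*mu/(L + mu) = (L - mu)/(L + mu) = 34/78 = 0.4359


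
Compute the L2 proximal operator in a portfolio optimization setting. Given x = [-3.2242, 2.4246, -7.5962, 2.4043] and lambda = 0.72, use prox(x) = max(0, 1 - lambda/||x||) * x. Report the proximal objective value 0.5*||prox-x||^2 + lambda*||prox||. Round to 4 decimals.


Step 1: Compute ||x||.
||x|| = 8.9307
Step 2: Compute scaling factor.
scale = max(0, 1 - 0.72/8.9307) = 0.9194
Step 3: prox(x) = [-2.9643, 2.2291, -6.9838, 2.2105]
||prox(x)|| = 8.2107
Step 4: Proximal objective.
0.5*||prox-x||^2 = 0.2592
lambda*||prox|| = 5.9117
Total = 6.1709


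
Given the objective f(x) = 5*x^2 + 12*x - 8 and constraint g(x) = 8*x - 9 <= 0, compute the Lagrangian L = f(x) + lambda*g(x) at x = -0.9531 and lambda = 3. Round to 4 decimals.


Step 1: Evaluate f(x).
f(-0.9531) = 5*(-0.9531)^2 + 12*(-0.9531) - 8 = -14.8952
Step 2: Evaluate g(x).
g(-0.9531) = 8*-0.9531 - 9 = -16.6248
Step 3: Compute Lagrangian.
L = -14.8952 + 3*-16.6248 = -64.7696


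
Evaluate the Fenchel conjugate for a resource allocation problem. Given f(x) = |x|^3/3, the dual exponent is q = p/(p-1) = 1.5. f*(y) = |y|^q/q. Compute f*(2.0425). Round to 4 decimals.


The conjugate exponent q satisfies 1/p + 1/q = 1.
p = 3, so q = 3/(3 - 1) = 1.5
|y|^q = 2.0425^1.5 = 2.9191
f*(2.0425) = 2.9191 / 1.5 = 1.946


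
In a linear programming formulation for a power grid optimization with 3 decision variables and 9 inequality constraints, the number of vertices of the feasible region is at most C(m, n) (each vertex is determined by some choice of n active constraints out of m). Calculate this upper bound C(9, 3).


Each vertex corresponds to some choice of n active constraints out of m, so the number of vertices is at most C(m, n) = m! / (n!(m-n)!).
m = 9, n = 3
Numerator: 9 * 8 * 7
Denominator: 3! = 6
C(9, 3) = 84


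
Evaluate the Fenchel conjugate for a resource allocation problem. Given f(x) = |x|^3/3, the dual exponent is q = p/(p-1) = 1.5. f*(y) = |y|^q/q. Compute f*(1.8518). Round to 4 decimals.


The conjugate exponent q satisfies 1/p + 1/q = 1.
p = 3, so q = 3/(3 - 1) = 1.5
|y|^q = 1.8518^1.5 = 2.5199
f*(1.8518) = 2.5199 / 1.5 = 1.68


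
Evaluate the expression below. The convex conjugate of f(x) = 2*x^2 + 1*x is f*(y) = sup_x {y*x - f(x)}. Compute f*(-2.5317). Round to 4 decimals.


f*(y) = sup_x {y*x - a*x^2 - b*x} = sup_x {(y-b)*x - a*x^2}
FOC: (y - b) - 2a*x = 0 => x* = (y - b)/(2a)
x* = (-2.5317 - 1)/(2*2) = -0.8829
f*(-2.5317) = (y-b)^2/(4a) = (-2.5317 - 1)^2/(4*2)
= 12.4729/8 = 1.5591


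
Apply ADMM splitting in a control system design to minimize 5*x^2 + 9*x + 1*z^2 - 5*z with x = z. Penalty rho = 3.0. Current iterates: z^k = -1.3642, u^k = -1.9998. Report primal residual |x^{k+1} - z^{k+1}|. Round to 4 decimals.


ADMM iteration with rho = 3.0, z^k = -1.3642, u^k = -1.9998
Step 1: x-update.
Minimize 5*x^2 + 9*x + (3.0/2)*(x + 1.3642 - 1.9998)^2
FOC: (2*5 + 3.0)*x = -9 + 3.0*(-1.3642 + 1.9998)
x^{k+1} = -0.5456
Step 2: z-update.
Minimize 1*z^2 - 5*z + (3.0/2)*(-0.5456 - z - 1.9998)^2
FOC: (2*1 + 3.0)*z = 5 + 3.0*(-0.5456 - 1.9998)
z^{k+1} = -0.5273
Step 3: u-update.
u^{k+1} = -1.9998 - 0.5456 + 0.5273 = -2.0182
Step 4: Primal residual = |-0.5456 + 0.5273| = 0.0184


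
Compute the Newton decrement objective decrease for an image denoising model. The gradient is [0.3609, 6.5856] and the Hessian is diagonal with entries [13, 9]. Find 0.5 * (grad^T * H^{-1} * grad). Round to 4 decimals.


Step 1: H is diagonal, so H^(-1) * g = [0.0278, 0.7317].
Step 2: g^T H^(-1) g = sum_i g_i^2 / H_ii
  = (0.3609)^2/13 + (6.5856)^2/9
  = 0.01 + 4.8189 = 4.8289
Step 3: Objective decrease = 0.5 * g^T H^(-1) g = 2.4145


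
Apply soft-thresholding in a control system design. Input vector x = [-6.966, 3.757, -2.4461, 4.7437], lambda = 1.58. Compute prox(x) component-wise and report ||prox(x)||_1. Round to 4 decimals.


Soft-thresholding with lambda = 1.58:
prox(-6.966) = sign(-6.966)*max(|-6.966| - 1.58, 0) = -5.386
prox(3.757) = sign(3.757)*max(|3.757| - 1.58, 0) = 2.177
prox(-2.4461) = sign(-2.4461)*max(|-2.4461| - 1.58, 0) = -0.8661
prox(4.7437) = sign(4.7437)*max(|4.7437| - 1.58, 0) = 3.1637
prox(x) = [-5.386, 2.177, -0.8661, 3.1637]
||prox(x)||_1 = 5.386 + 2.177 + 0.8661 + 3.1637 = 11.5928


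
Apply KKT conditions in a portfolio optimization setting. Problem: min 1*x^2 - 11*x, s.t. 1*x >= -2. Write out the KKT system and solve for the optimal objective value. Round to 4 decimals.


Step 1: Try lambda = 0 (constraint inactive).
Stationarity: 2*1*x - 11 = 0
x* = 11/(2*1) = 5.5
Check constraint: 1*5.5 = 5.5 >= -2 -- satisfied.
Step 2: Compute optimal value.
f(x*) = 1*5.5^2 - 11*5.5 = -30.25


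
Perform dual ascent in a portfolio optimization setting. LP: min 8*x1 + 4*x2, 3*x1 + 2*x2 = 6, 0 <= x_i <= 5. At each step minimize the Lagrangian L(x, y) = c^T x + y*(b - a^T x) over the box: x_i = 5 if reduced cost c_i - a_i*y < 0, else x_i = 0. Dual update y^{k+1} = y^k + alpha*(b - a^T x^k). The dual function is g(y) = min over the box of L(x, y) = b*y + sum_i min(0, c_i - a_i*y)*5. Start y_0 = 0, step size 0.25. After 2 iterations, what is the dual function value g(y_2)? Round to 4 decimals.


Dual ascent for LP: min 8*x1 + 4*x2, 3*x1 + 2*x2 = 6, 0 <= x_i <= 5
Step 1: y^k = 0.0, reduced costs: (8.0, 4.0)
  x^k = (0.0, 0.0), subgradient = b - a^T x = 6.0
  y^{k+1} = 0.0 + 0.25*6.0 = 1.5
Step 2: y^k = 1.5, reduced costs: (3.5, 1.0)
  x^k = (0.0, 0.0), subgradient = b - a^T x = 6.0
  y^{k+1} = 1.5 + 0.25*6.0 = 3.0
Dual objective at y_2 = 3.0: reduced costs (-1.0, -2.0), box minimizer x = (5.0, 5.0)
g(y_2) = b*y + (c1 - a1*y)*x1 + (c2 - a2*y)*x2 = 6*3.0 + (-1.0)*5.0 + (-2.0)*5.0 = 18.0 - 5.0 - 10.0 = 3.0


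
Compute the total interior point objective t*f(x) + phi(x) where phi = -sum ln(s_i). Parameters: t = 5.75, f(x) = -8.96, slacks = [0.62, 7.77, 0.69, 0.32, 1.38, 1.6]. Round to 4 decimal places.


Step 1: Compute log-barrier.
ln values: [-0.478, 2.0503, -0.3711, -1.1394, 0.3221, 0.47]
phi = -(-0.478 + 2.0503 - 0.3711 - 1.1394 + 0.3221 + 0.47) = -0.8538
Step 2: Compute augmented objective.
t*f(x) = 5.75*-8.96 = -51.52
Total = -51.52 - 0.8538 = -52.3738


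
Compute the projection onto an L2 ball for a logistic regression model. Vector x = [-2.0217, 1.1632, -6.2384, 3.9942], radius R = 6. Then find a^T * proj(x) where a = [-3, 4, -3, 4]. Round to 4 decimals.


Step 1: Compute ||x|| (intermediates to 6 decimals).
||x|| = sqrt((-2.0217)^2 + 1.1632^2 + (-6.2384)^2 + 3.9942^2) = 7.766053
Step 2: Project.
Since ||x|| > R, scale = R/||x|| = 6/7.766053 = 0.772593, proj(x) = scale * x
proj(x) = [-1.561951, 0.89868, -4.819744, 3.085891]
Step 3: Dot product.
a^T * proj(x) = -3*(-1.561951) + 4*0.89868 - 3*(-4.819744) + 4*3.085891 = 35.0834


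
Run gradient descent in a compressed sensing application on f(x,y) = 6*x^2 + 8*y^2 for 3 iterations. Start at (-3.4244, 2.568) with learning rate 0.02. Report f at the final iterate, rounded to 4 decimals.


Gradient descent on f(x,y) = 6*x^2 + 8*y^2.
Starting point: (-3.4244, 2.568), alpha = 0.02
Step 1: grad_x = 2*6*-3.4244 = -41.0928, grad_y = 2*8*2.568 = 41.088
  x_1 = -3.4244 - 0.02*-41.0928 = -2.6025
  y_1 = 2.568 - 0.02*41.088 = 1.7462
Step 2: grad_x = 2*6*-2.6025 = -31.2305, grad_y = 2*8*1.7462 = 27.9398
  x_2 = -2.6025 - 0.02*-31.2305 = -1.9779
  y_2 = 1.7462 - 0.02*27.9398 = 1.1874
Step 3: grad_x = 2*6*-1.9779 = -23.7352, grad_y = 2*8*1.1874 = 18.9991
  x_3 = -1.9779 - 0.02*-23.7352 = -1.5032
  y_3 = 1.1874 - 0.02*18.9991 = 0.8075
f(-1.5032, 0.8075) = 6*(-1.5032)^2 + 8*0.8075^2 = 18.7741


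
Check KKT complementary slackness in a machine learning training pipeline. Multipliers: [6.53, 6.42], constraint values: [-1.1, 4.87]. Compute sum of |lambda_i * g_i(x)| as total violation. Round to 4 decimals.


KKT complementary slackness check:
lambda_1 * g_1 = 6.53 * -1.1 = -7.183
lambda_2 * g_2 = 6.42 * 4.87 = 31.2654
Total violation = 7.183 + 31.2654 = 38.4484


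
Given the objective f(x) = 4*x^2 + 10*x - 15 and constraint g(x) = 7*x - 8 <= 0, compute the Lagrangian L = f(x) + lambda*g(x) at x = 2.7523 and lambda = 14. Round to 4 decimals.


Step 1: Evaluate f(x).
f(2.7523) = 4*2.7523^2 + 10*2.7523 - 15 = 42.8236
Step 2: Evaluate g(x).
g(2.7523) = 7*2.7523 - 8 = 11.2661
Step 3: Compute Lagrangian.
L = 42.8236 + 14*11.2661 = 200.549


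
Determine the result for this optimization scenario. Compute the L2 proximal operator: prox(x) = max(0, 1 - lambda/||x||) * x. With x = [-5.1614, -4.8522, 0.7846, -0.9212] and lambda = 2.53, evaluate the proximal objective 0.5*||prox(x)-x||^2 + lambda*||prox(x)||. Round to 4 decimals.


Step 1: Compute ||x||.
||x|| = 7.1867
Step 2: Compute scaling factor.
scale = max(0, 1 - 2.53/7.1867) = 0.648
Step 3: prox(x) = [-3.3444, -3.144, 0.5084, -0.5969]
||prox(x)|| = 4.6567
Step 4: Proximal objective.
0.5*||prox-x||^2 = 3.2005
lambda*||prox|| = 11.7815
Total = 14.9818


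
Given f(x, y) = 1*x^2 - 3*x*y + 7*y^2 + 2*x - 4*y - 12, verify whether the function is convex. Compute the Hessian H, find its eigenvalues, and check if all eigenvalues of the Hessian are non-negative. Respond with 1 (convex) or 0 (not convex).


The Hessian of f(x,y) = 1*x^2 - 3*x*y + 7*y^2 + 2*x - 4*y - 12 is:
H = [[2, -3], [-3, 14]]
Trace = 2 + 14 = 16
Determinant = 2*14 - (-3)^2 = 19
Discriminant = (16)^2 - 4*19 = 180.0
Eigenvalues: lambda_1 = 1.2918, lambda_2 = 14.7082
The function is convex.

1


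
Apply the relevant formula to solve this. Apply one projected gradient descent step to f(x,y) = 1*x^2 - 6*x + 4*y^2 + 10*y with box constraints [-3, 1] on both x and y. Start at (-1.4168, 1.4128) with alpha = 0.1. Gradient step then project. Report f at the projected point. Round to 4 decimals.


Step 1: Compute gradient at (-1.4168, 1.4128).
grad_x = 2*1*-1.4168 - 6 = -8.8336
grad_y = 2*4*1.4128 + 10 = 21.3024
Step 2: Gradient step.
x_raw = -1.4168 - 0.1*-8.8336 = -0.5334
y_raw = 1.4128 - 0.1*21.3024 = -0.7174
Step 3: Project onto [-3, 1].
x_proj = clip(-0.5334) = -0.5334
y_proj = clip(-0.7174) = -0.7174
Step 4: Evaluate f.
f(-0.5334, -0.7174) = -1.6303


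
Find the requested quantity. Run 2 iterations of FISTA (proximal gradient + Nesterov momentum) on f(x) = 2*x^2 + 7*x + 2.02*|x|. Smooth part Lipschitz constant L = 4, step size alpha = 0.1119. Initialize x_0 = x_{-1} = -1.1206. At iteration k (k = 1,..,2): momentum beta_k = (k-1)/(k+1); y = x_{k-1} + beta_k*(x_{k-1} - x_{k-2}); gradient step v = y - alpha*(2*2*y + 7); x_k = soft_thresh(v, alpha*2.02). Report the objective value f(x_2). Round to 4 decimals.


FISTA on f(x) = 2*x^2 + 7*x + 2.02*|x|
L = 4, alpha = 0.1119
Iteration 1: beta = 0.0, y = -1.1206 + 0.0*(-1.1206 + 1.1206) = -1.1206
  grad(y) = 2.5176, v = y - alpha*grad = -1.4023
  prox(v) = soft_thresh(-1.4023, 0.226) = -1.1763
Iteration 2: beta = 0.3333, y = -1.1763 + 0.3333*(-1.1763 + 1.1206) = -1.1948
  grad(y) = 2.2206, v = y - alpha*grad = -1.4433
  prox(v) = soft_thresh(-1.4433, 0.226) = -1.2173
f(x_2) = 2*(-1.2173)^2 + 7*(-1.2173) + 2.02*|-1.2173| = -3.0985


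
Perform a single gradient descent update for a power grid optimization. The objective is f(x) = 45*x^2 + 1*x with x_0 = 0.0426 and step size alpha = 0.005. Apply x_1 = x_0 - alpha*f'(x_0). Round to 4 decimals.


We compute the gradient at x_0 and apply the update.
f'(x) = 90*x + 1
f'(0.0426) = 90*0.0426 + 1 = 4.834
x_1 = 0.0426 - 0.005*4.834 = 0.0184


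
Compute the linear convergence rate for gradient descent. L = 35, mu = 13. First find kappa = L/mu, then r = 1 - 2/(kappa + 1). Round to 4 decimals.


Step 1: Compute the condition number.
kappa = L/mu = 35/13 = 2.6923
Step 2: Compute the convergence rate.
r = 1 - 2/(kappa + 1) = 1 - 2*mu/(L + mu) = (L - mu)/(L + mu) = 22/48 = 0.4583


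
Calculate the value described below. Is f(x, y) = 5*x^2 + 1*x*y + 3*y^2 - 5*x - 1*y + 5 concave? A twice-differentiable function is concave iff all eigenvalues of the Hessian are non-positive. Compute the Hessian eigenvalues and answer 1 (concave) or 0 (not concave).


The Hessian of f(x,y) = 5*x^2 + 1*x*y + 3*y^2 - 5*x - 1*y + 5 is:
H = [[10, 1], [1, 6]]
Trace = 10 + 6 = 16
Determinant = 10*6 - (1)^2 = 59
Discriminant = (16)^2 - 4*59 = 20.0
Eigenvalues: lambda_1 = 5.7639, lambda_2 = 10.2361
The function is not concave.

0


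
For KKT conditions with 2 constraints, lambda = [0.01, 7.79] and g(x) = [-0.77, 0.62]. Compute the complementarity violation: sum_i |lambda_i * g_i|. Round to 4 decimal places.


KKT complementary slackness check:
lambda_1 * g_1 = 0.01 * -0.77 = -0.0077
lambda_2 * g_2 = 7.79 * 0.62 = 4.8298
Total violation = 0.0077 + 4.8298 = 4.8375


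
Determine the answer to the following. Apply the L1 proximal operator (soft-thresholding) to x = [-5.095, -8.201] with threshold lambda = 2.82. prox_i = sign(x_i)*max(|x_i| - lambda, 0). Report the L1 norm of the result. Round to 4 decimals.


Soft-thresholding with lambda = 2.82:
prox(-5.095) = sign(-5.095)*max(|-5.095| - 2.82, 0) = -2.275
prox(-8.201) = sign(-8.201)*max(|-8.201| - 2.82, 0) = -5.381
prox(x) = [-2.275, -5.381]
||prox(x)||_1 = 2.275 + 5.381 = 7.656
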